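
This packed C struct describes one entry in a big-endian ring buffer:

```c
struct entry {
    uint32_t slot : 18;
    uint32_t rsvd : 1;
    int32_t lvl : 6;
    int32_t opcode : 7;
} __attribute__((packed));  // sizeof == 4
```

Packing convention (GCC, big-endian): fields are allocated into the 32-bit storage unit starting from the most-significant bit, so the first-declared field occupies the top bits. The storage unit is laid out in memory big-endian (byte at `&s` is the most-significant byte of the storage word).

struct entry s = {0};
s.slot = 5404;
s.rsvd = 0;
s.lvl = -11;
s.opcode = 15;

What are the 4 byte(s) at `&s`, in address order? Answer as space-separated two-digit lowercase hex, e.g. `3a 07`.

05 47 1a 8f

slot:18 = 5404 → 0x151c << 14 → word 0x05470000
rsvd:1 = 0 → 0x0 << 13 → word 0x05470000
lvl:6 = -11 → 0x35 << 7 → word 0x05471a80
opcode:7 = 15 → 0xf << 0 → word 0x05471a8f
word = 0x05471a8f → big-endian bytes:
  [0]=0x05  [1]=0x47  [2]=0x1a  [3]=0x8f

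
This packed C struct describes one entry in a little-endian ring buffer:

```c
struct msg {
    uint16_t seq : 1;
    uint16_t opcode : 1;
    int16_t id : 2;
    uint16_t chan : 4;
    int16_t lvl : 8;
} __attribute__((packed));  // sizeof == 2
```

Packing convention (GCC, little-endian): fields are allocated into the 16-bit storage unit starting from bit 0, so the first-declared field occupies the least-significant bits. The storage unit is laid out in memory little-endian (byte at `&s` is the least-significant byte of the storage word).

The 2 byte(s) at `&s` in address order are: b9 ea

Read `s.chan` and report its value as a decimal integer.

11

[0]=0xb9 [1]=0xea (little-endian) → word 0xeab9
seq:1 @ bit 0 → (0xeab9>>0)&0x1 = 0x1
opcode:1 @ bit 1 → (0xeab9>>1)&0x1 = 0x0
id:2 @ bit 2 → (0xeab9>>2)&0x3 = 0x2
chan:4 @ bit 4 → (0xeab9>>4)&0xf = 0xb  ←
lvl:8 @ bit 8 → (0xeab9>>8)&0xff = 0xea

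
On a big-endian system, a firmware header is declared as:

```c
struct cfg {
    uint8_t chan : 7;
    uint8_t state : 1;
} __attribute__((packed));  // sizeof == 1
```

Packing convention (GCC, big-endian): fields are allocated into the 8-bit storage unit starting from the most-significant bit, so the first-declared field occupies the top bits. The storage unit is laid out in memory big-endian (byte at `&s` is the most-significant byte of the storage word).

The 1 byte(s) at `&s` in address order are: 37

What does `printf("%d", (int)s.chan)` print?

27

[0]=0x37 (big-endian) → word 0x37
chan:7 @ bit 1 → (0x37>>1)&0x7f = 0x1b  ←
state:1 @ bit 0 → (0x37>>0)&0x1 = 0x1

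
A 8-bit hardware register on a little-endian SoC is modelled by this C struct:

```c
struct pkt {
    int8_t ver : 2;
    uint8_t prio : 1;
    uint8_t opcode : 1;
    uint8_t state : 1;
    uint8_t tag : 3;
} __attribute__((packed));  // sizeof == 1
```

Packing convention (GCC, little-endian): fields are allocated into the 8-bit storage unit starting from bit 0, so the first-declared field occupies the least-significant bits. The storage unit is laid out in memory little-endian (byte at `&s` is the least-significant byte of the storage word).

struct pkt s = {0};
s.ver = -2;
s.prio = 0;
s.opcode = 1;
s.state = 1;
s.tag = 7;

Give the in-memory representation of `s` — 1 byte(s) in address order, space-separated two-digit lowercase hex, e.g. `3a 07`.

[0+:2] ver=-2 & 0x3 = 0x2; word=0x02
[2+:1] prio=0 & 0x1 = 0x0; word=0x02
[3+:1] opcode=1 & 0x1 = 0x1; word=0x0a
[4+:1] state=1 & 0x1 = 0x1; word=0x1a
[5+:3] tag=7 & 0x7 = 0x7; word=0xfa
word = 0xfa → little-endian bytes:
  [0]=0xfa

fa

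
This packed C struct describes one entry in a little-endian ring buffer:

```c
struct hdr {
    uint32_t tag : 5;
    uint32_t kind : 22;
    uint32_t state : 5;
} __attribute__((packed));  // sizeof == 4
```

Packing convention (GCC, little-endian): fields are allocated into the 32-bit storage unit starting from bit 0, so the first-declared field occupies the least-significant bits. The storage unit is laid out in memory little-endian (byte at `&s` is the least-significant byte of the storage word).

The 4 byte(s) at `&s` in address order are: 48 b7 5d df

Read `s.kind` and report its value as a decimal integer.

[0]=0x48 [1]=0xb7 [2]=0x5d [3]=0xdf (little-endian) → word 0xdf5db748
tag [0+:5] = (word>>0) & 0x1f = 8
kind [5+:22] = (word>>5) & 0x3fffff = 3861946  ←
state [27+:5] = (word>>27) & 0x1f = 27

3861946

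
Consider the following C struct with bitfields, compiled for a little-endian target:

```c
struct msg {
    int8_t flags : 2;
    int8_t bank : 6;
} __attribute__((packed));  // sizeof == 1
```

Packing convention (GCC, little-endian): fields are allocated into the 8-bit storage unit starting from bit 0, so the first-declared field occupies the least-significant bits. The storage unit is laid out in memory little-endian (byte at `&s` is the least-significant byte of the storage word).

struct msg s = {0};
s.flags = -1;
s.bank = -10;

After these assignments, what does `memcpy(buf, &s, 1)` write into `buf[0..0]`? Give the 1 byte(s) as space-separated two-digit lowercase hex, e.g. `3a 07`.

db

flags (2b) val=-1 bits=0x3 at bit 0: 0x03
bank (6b) val=-10 bits=0x36 at bit 2: 0xdb
word = 0xdb → little-endian bytes:
  [0]=0xdb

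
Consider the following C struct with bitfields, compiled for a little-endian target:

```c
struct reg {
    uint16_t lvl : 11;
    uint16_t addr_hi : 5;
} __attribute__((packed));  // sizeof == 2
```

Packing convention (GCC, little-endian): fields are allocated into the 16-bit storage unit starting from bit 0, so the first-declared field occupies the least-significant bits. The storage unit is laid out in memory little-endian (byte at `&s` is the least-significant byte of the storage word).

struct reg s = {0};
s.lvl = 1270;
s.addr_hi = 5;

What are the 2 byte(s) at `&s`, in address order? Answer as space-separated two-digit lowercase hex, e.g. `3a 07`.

lvl (11b) val=1270 bits=0x4f6 at bit 0: 0x04f6
addr_hi (5b) val=5 bits=0x5 at bit 11: 0x2cf6
word = 0x2cf6 → little-endian bytes:
  [0]=0xf6  [1]=0x2c

f6 2c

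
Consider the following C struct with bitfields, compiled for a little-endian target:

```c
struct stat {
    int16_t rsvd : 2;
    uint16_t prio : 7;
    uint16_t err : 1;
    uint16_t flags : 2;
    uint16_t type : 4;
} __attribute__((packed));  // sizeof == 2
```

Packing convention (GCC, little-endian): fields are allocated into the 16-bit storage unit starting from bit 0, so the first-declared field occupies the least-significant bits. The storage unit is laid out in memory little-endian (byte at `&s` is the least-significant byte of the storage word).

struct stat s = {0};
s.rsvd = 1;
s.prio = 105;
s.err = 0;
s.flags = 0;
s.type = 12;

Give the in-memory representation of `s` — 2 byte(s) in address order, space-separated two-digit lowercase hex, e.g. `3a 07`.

a5 c1

rsvd:2 = 1 → 0x1 << 0 → word 0x0001
prio:7 = 105 → 0x69 << 2 → word 0x01a5
err:1 = 0 → 0x0 << 9 → word 0x01a5
flags:2 = 0 → 0x0 << 10 → word 0x01a5
type:4 = 12 → 0xc << 12 → word 0xc1a5
word = 0xc1a5 → little-endian bytes:
  [0]=0xa5  [1]=0xc1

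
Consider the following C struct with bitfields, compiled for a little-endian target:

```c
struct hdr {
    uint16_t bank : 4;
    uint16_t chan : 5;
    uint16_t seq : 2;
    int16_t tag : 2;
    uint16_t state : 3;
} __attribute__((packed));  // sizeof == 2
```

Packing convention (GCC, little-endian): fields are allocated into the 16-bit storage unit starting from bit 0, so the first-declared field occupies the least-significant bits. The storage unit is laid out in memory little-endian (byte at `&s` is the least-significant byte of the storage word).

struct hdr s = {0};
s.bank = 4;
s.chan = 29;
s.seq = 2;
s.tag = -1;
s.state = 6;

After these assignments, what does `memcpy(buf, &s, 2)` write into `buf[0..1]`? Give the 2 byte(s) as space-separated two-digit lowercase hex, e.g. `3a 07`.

[0+:4] bank=4 & 0xf = 0x4; word=0x0004
[4+:5] chan=29 & 0x1f = 0x1d; word=0x01d4
[9+:2] seq=2 & 0x3 = 0x2; word=0x05d4
[11+:2] tag=-1 & 0x3 = 0x3; word=0x1dd4
[13+:3] state=6 & 0x7 = 0x6; word=0xddd4
word = 0xddd4 → little-endian bytes:
  [0]=0xd4  [1]=0xdd

d4 dd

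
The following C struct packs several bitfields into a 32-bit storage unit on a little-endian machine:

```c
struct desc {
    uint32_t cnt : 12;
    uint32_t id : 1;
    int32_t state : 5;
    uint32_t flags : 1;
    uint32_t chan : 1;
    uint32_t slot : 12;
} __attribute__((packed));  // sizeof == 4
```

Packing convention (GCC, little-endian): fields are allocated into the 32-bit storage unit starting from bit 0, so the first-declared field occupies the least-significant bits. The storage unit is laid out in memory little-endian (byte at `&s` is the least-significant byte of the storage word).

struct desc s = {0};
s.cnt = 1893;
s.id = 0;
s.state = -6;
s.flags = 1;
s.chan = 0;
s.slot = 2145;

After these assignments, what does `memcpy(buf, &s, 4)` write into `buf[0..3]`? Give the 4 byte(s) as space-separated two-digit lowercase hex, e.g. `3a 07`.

cnt:12 = 1893 → 0x765 << 0 → word 0x00000765
id:1 = 0 → 0x0 << 12 → word 0x00000765
state:5 = -6 → 0x1a << 13 → word 0x00034765
flags:1 = 1 → 0x1 << 18 → word 0x00074765
chan:1 = 0 → 0x0 << 19 → word 0x00074765
slot:12 = 2145 → 0x861 << 20 → word 0x86174765
word = 0x86174765 → little-endian bytes:
  [0]=0x65  [1]=0x47  [2]=0x17  [3]=0x86

65 47 17 86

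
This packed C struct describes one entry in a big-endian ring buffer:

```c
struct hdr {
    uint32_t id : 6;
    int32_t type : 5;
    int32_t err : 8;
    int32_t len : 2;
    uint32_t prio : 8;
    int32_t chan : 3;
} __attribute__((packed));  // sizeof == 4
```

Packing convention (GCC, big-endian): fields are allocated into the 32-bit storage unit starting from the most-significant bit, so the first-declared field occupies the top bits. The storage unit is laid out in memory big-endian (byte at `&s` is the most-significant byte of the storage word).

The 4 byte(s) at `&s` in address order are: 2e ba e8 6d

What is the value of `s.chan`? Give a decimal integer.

-3

[0]=0x2e [1]=0xba [2]=0xe8 [3]=0x6d (big-endian) → word 0x2ebae86d
id:6 @ bit 26 → (0x2ebae86d>>26)&0x3f = 0xb
type:5 @ bit 21 → (0x2ebae86d>>21)&0x1f = 0x15
err:8 @ bit 13 → (0x2ebae86d>>13)&0xff = 0xd7
len:2 @ bit 11 → (0x2ebae86d>>11)&0x3 = 0x1
prio:8 @ bit 3 → (0x2ebae86d>>3)&0xff = 0xd
chan:3 @ bit 0 → (0x2ebae86d>>0)&0x7 = 0x5  ←
chan signed 3b, MSB=1: 5 - 8 = -3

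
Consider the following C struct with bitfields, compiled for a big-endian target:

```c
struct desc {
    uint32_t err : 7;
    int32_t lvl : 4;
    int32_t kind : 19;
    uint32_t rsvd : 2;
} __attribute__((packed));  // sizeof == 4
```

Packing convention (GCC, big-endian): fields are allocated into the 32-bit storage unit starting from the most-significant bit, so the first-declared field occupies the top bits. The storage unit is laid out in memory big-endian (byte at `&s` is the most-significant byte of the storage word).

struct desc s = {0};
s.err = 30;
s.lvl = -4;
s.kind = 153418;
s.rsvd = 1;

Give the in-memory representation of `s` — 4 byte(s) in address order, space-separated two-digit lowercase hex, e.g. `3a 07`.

3d 89 5d 29

[25+:7] err=30 & 0x7f = 0x1e; word=0x3c000000
[21+:4] lvl=-4 & 0xf = 0xc; word=0x3d800000
[2+:19] kind=153418 & 0x7ffff = 0x2574a; word=0x3d895d28
[0+:2] rsvd=1 & 0x3 = 0x1; word=0x3d895d29
word = 0x3d895d29 → big-endian bytes:
  [0]=0x3d  [1]=0x89  [2]=0x5d  [3]=0x29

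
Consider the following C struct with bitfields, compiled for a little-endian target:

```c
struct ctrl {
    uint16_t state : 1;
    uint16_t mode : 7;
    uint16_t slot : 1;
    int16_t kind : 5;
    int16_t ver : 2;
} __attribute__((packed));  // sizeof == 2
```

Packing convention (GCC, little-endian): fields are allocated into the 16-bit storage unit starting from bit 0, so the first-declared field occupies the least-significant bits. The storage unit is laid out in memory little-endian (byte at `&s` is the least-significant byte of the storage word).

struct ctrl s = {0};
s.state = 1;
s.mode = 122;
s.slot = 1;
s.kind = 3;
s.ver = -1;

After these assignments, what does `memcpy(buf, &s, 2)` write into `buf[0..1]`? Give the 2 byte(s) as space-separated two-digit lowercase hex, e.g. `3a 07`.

state:1 = 1 → 0x1 << 0 → word 0x0001
mode:7 = 122 → 0x7a << 1 → word 0x00f5
slot:1 = 1 → 0x1 << 8 → word 0x01f5
kind:5 = 3 → 0x3 << 9 → word 0x07f5
ver:2 = -1 → 0x3 << 14 → word 0xc7f5
word = 0xc7f5 → little-endian bytes:
  [0]=0xf5  [1]=0xc7

f5 c7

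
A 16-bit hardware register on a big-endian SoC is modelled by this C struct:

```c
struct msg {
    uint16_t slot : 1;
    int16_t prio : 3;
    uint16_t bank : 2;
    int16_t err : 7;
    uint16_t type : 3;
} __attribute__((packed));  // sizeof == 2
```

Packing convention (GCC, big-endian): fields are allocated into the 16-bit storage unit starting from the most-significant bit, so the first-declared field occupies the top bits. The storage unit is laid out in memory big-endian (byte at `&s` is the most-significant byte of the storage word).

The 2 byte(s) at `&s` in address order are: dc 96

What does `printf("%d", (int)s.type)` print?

6

[0]=0xdc [1]=0x96 (big-endian) → word 0xdc96
slot:1 @ bit 15 → (0xdc96>>15)&0x1 = 0x1
prio:3 @ bit 12 → (0xdc96>>12)&0x7 = 0x5
bank:2 @ bit 10 → (0xdc96>>10)&0x3 = 0x3
err:7 @ bit 3 → (0xdc96>>3)&0x7f = 0x12
type:3 @ bit 0 → (0xdc96>>0)&0x7 = 0x6  ←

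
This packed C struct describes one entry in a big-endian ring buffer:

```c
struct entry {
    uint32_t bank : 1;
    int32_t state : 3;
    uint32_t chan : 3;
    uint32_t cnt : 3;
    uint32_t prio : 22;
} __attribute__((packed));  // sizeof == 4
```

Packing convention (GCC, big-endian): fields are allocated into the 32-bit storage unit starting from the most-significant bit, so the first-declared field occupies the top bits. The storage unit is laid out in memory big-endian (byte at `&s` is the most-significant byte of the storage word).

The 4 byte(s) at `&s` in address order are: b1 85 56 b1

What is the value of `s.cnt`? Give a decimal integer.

[0]=0xb1 [1]=0x85 [2]=0x56 [3]=0xb1 (big-endian) → word 0xb18556b1
bank [31+:1] = (word>>31) & 0x1 = 1
state [28+:3] = (word>>28) & 0x7 = 3
chan [25+:3] = (word>>25) & 0x7 = 0
cnt [22+:3] = (word>>22) & 0x7 = 6  ←
prio [0+:22] = (word>>0) & 0x3fffff = 349873

6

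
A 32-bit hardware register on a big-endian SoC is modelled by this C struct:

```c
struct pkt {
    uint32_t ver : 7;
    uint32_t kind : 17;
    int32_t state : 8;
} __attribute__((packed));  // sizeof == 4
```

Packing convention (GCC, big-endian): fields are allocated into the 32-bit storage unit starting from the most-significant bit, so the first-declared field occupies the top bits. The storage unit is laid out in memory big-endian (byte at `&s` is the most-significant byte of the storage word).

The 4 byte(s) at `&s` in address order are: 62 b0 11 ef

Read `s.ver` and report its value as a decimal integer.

49

[0]=0x62 [1]=0xb0 [2]=0x11 [3]=0xef (big-endian) → word 0x62b011ef
ver:7 @ bit 25 → (0x62b011ef>>25)&0x7f = 0x31  ←
kind:17 @ bit 8 → (0x62b011ef>>8)&0x1ffff = 0xb011
state:8 @ bit 0 → (0x62b011ef>>0)&0xff = 0xef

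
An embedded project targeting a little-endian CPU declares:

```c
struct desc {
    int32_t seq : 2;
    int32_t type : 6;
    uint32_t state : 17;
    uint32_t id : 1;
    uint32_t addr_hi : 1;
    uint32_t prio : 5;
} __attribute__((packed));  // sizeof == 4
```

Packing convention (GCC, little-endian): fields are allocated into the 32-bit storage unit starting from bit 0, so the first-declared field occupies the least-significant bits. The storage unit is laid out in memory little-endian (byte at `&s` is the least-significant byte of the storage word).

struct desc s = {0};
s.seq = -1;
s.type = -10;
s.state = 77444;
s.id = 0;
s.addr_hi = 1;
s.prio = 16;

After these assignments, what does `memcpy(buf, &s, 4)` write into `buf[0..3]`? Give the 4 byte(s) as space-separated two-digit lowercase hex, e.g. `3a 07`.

db 84 2e 85

seq:2 = -1 → 0x3 << 0 → word 0x00000003
type:6 = -10 → 0x36 << 2 → word 0x000000db
state:17 = 77444 → 0x12e84 << 8 → word 0x012e84db
id:1 = 0 → 0x0 << 25 → word 0x012e84db
addr_hi:1 = 1 → 0x1 << 26 → word 0x052e84db
prio:5 = 16 → 0x10 << 27 → word 0x852e84db
word = 0x852e84db → little-endian bytes:
  [0]=0xdb  [1]=0x84  [2]=0x2e  [3]=0x85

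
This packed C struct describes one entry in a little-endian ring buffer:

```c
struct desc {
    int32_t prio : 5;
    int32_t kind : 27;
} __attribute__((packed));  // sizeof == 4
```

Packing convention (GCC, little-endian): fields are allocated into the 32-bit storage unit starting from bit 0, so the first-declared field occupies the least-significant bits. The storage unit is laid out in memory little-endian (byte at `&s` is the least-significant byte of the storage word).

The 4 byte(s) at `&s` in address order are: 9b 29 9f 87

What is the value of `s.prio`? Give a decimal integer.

[0]=0x9b [1]=0x29 [2]=0x9f [3]=0x87 (little-endian) → word 0x879f299b
prio:5 @ bit 0 → (0x879f299b>>0)&0x1f = 0x1b  ←
kind:27 @ bit 5 → (0x879f299b>>5)&0x7ffffff = 0x43cf94c
prio signed 5b, MSB=1: 27 - 32 = -5

-5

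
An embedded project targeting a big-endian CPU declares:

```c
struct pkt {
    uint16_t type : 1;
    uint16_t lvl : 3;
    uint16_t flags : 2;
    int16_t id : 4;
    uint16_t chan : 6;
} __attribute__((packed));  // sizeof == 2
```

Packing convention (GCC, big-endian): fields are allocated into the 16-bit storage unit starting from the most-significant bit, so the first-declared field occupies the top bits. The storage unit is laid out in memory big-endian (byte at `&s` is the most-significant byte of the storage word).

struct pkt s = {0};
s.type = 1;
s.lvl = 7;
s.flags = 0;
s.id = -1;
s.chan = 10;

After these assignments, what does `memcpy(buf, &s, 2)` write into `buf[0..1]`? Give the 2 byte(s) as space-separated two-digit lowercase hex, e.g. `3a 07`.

type:1 = 1 → 0x1 << 15 → word 0x8000
lvl:3 = 7 → 0x7 << 12 → word 0xf000
flags:2 = 0 → 0x0 << 10 → word 0xf000
id:4 = -1 → 0xf << 6 → word 0xf3c0
chan:6 = 10 → 0xa << 0 → word 0xf3ca
word = 0xf3ca → big-endian bytes:
  [0]=0xf3  [1]=0xca

f3 ca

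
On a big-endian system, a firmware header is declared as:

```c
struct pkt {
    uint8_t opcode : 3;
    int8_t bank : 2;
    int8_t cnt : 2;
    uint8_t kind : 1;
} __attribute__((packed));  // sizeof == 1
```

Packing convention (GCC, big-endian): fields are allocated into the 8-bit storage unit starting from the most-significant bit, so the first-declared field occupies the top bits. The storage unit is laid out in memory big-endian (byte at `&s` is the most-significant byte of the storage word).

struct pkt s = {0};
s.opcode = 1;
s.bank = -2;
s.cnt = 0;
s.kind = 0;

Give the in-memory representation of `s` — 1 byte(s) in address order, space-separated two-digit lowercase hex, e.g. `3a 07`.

30

[5+:3] opcode=1 & 0x7 = 0x1; word=0x20
[3+:2] bank=-2 & 0x3 = 0x2; word=0x30
[1+:2] cnt=0 & 0x3 = 0x0; word=0x30
[0+:1] kind=0 & 0x1 = 0x0; word=0x30
word = 0x30 → big-endian bytes:
  [0]=0x30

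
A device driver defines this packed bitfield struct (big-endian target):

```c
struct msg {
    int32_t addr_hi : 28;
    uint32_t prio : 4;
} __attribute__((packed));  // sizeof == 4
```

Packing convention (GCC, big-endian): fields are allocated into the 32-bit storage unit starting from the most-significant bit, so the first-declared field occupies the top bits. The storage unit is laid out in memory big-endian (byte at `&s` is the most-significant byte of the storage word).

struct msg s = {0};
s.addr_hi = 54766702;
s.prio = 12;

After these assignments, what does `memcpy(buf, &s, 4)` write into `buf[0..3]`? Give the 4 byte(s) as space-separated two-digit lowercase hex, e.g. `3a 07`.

34 3a c6 ec

addr_hi:28 = 54766702 → 0x343ac6e << 4 → word 0x343ac6e0
prio:4 = 12 → 0xc << 0 → word 0x343ac6ec
word = 0x343ac6ec → big-endian bytes:
  [0]=0x34  [1]=0x3a  [2]=0xc6  [3]=0xec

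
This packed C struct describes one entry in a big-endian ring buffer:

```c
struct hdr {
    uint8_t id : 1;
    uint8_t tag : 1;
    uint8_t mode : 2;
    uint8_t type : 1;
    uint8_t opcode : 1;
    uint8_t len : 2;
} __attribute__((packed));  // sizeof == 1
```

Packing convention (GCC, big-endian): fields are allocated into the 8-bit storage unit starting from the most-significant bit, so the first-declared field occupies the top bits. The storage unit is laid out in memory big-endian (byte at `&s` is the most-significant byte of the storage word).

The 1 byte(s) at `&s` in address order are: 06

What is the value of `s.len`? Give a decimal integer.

[0]=0x06 (big-endian) → word 0x06
id:1 @ bit 7 → (0x06>>7)&0x1 = 0x0
tag:1 @ bit 6 → (0x06>>6)&0x1 = 0x0
mode:2 @ bit 4 → (0x06>>4)&0x3 = 0x0
type:1 @ bit 3 → (0x06>>3)&0x1 = 0x0
opcode:1 @ bit 2 → (0x06>>2)&0x1 = 0x1
len:2 @ bit 0 → (0x06>>0)&0x3 = 0x2  ←

2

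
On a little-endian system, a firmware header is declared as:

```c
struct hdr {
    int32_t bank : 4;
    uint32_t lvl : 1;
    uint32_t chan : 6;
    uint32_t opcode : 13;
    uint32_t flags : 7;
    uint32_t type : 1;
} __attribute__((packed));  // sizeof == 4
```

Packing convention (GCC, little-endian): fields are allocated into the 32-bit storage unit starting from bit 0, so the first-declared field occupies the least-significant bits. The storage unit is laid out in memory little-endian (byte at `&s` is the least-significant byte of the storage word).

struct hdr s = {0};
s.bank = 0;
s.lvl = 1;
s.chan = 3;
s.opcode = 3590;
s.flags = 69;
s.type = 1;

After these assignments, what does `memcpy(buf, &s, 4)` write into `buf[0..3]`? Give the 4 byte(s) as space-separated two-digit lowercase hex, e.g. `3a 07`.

[0+:4] bank=0 & 0xf = 0x0; word=0x00000000
[4+:1] lvl=1 & 0x1 = 0x1; word=0x00000010
[5+:6] chan=3 & 0x3f = 0x3; word=0x00000070
[11+:13] opcode=3590 & 0x1fff = 0xe06; word=0x00703070
[24+:7] flags=69 & 0x7f = 0x45; word=0x45703070
[31+:1] type=1 & 0x1 = 0x1; word=0xc5703070
word = 0xc5703070 → little-endian bytes:
  [0]=0x70  [1]=0x30  [2]=0x70  [3]=0xc5

70 30 70 c5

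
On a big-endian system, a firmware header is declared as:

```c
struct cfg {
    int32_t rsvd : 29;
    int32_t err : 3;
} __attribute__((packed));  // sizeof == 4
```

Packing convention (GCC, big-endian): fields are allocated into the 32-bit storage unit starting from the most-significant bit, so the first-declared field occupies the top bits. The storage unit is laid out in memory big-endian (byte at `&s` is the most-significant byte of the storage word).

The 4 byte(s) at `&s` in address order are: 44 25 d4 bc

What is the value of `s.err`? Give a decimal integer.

-4

[0]=0x44 [1]=0x25 [2]=0xd4 [3]=0xbc (big-endian) → word 0x4425d4bc
rsvd [3+:29] = (word>>3) & 0x1fffffff = 142916247
err [0+:3] = (word>>0) & 0x7 = 4  ←
err signed 3b, MSB=1: 4 - 8 = -4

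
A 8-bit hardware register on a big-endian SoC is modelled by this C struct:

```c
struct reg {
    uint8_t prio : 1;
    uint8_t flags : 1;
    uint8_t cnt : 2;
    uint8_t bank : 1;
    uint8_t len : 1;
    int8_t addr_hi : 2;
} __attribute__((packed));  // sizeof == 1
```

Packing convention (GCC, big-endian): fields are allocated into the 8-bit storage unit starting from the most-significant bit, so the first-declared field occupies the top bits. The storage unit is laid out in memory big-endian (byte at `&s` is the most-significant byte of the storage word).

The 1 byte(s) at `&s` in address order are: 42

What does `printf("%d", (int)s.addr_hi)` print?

[0]=0x42 (big-endian) → word 0x42
prio [7+:1] = (word>>7) & 0x1 = 0
flags [6+:1] = (word>>6) & 0x1 = 1
cnt [4+:2] = (word>>4) & 0x3 = 0
bank [3+:1] = (word>>3) & 0x1 = 0
len [2+:1] = (word>>2) & 0x1 = 0
addr_hi [0+:2] = (word>>0) & 0x3 = 2  ←
addr_hi signed 2b, MSB=1: 2 - 4 = -2

-2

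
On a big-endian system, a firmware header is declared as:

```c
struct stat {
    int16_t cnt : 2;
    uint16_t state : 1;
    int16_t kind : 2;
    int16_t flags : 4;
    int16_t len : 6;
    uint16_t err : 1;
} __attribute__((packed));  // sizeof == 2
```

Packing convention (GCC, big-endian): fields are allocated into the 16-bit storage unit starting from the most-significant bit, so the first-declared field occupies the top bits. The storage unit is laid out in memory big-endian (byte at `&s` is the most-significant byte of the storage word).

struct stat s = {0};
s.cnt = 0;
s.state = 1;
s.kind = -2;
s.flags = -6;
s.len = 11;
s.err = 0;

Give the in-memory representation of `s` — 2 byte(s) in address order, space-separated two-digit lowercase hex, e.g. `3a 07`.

cnt (2b) val=0 bits=0x0 at bit 14: 0x0000
state (1b) val=1 bits=0x1 at bit 13: 0x2000
kind (2b) val=-2 bits=0x2 at bit 11: 0x3000
flags (4b) val=-6 bits=0xa at bit 7: 0x3500
len (6b) val=11 bits=0xb at bit 1: 0x3516
err (1b) val=0 bits=0x0 at bit 0: 0x3516
word = 0x3516 → big-endian bytes:
  [0]=0x35  [1]=0x16

35 16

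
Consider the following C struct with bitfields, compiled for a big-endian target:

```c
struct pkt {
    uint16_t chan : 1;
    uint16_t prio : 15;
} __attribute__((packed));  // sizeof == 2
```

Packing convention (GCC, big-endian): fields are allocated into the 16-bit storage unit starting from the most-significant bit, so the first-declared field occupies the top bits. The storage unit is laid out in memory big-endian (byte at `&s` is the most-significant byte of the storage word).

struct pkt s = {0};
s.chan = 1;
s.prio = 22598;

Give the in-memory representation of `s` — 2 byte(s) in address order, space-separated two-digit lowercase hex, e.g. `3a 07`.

d8 46

chan (1b) val=1 bits=0x1 at bit 15: 0x8000
prio (15b) val=22598 bits=0x5846 at bit 0: 0xd846
word = 0xd846 → big-endian bytes:
  [0]=0xd8  [1]=0x46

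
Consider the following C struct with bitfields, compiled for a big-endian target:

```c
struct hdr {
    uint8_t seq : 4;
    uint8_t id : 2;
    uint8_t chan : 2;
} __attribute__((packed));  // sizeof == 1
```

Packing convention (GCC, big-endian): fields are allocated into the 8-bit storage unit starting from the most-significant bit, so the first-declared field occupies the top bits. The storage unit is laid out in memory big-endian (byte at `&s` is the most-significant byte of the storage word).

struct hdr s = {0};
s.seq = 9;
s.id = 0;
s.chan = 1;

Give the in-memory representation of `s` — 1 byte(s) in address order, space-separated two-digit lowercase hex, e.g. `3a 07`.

91

seq (4b) val=9 bits=0x9 at bit 4: 0x90
id (2b) val=0 bits=0x0 at bit 2: 0x90
chan (2b) val=1 bits=0x1 at bit 0: 0x91
word = 0x91 → big-endian bytes:
  [0]=0x91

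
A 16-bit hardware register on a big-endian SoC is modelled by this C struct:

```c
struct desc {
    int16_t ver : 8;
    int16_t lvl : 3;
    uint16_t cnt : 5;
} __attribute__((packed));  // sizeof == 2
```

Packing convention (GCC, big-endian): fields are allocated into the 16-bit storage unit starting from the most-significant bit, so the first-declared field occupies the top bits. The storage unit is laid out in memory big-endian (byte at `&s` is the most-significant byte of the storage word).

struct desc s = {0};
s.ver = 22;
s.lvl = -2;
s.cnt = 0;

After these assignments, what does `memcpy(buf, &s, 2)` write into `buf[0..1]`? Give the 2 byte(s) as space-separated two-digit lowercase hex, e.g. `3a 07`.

[8+:8] ver=22 & 0xff = 0x16; word=0x1600
[5+:3] lvl=-2 & 0x7 = 0x6; word=0x16c0
[0+:5] cnt=0 & 0x1f = 0x0; word=0x16c0
word = 0x16c0 → big-endian bytes:
  [0]=0x16  [1]=0xc0

16 c0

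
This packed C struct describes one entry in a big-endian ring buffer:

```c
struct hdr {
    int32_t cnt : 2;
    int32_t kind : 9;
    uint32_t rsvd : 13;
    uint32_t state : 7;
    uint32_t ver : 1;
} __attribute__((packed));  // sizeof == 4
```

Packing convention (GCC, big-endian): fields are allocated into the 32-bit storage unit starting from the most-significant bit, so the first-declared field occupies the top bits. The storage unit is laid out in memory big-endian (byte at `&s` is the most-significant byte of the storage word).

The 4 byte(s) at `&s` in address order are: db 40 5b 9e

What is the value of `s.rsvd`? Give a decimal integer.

[0]=0xdb [1]=0x40 [2]=0x5b [3]=0x9e (big-endian) → word 0xdb405b9e
cnt:2 @ bit 30 → (0xdb405b9e>>30)&0x3 = 0x3
kind:9 @ bit 21 → (0xdb405b9e>>21)&0x1ff = 0xda
rsvd:13 @ bit 8 → (0xdb405b9e>>8)&0x1fff = 0x5b  ←
state:7 @ bit 1 → (0xdb405b9e>>1)&0x7f = 0x4f
ver:1 @ bit 0 → (0xdb405b9e>>0)&0x1 = 0x0

91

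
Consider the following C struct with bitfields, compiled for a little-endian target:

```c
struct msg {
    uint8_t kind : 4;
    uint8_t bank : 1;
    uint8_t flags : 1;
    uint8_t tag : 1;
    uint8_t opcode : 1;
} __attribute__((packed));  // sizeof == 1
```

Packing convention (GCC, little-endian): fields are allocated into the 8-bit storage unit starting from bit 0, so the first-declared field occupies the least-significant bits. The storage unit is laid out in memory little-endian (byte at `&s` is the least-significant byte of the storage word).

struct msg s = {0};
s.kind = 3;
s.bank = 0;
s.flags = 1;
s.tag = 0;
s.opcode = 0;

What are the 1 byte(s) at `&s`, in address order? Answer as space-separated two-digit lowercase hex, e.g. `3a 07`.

kind:4 = 3 → 0x3 << 0 → word 0x03
bank:1 = 0 → 0x0 << 4 → word 0x03
flags:1 = 1 → 0x1 << 5 → word 0x23
tag:1 = 0 → 0x0 << 6 → word 0x23
opcode:1 = 0 → 0x0 << 7 → word 0x23
word = 0x23 → little-endian bytes:
  [0]=0x23

23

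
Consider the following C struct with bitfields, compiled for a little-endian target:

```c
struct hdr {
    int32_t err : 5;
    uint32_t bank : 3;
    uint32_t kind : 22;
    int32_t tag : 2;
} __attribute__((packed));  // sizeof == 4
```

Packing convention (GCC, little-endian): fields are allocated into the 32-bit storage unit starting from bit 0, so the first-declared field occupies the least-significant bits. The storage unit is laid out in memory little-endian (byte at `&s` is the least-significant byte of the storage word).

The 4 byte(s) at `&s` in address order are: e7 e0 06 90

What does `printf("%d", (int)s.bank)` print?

7

[0]=0xe7 [1]=0xe0 [2]=0x06 [3]=0x90 (little-endian) → word 0x9006e0e7
err [0+:5] = (word>>0) & 0x1f = 7
bank [5+:3] = (word>>5) & 0x7 = 7  ←
kind [8+:22] = (word>>8) & 0x3fffff = 1050336
tag [30+:2] = (word>>30) & 0x3 = 2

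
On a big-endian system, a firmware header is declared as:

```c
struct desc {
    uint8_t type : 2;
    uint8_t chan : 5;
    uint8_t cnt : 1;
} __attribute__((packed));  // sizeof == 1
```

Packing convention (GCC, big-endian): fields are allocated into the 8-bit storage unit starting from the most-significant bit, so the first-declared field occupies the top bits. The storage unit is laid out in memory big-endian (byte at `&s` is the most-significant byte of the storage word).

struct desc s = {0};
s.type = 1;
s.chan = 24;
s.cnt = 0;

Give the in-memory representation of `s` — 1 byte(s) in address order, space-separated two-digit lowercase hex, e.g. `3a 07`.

[6+:2] type=1 & 0x3 = 0x1; word=0x40
[1+:5] chan=24 & 0x1f = 0x18; word=0x70
[0+:1] cnt=0 & 0x1 = 0x0; word=0x70
word = 0x70 → big-endian bytes:
  [0]=0x70

70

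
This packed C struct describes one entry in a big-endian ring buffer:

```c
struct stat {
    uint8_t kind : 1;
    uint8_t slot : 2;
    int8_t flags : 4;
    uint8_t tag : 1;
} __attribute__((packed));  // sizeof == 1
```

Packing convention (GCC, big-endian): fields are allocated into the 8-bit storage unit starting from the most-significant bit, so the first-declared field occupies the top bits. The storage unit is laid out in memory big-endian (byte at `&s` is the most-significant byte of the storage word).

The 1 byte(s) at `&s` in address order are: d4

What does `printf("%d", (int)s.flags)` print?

-6

[0]=0xd4 (big-endian) → word 0xd4
kind:1 @ bit 7 → (0xd4>>7)&0x1 = 0x1
slot:2 @ bit 5 → (0xd4>>5)&0x3 = 0x2
flags:4 @ bit 1 → (0xd4>>1)&0xf = 0xa  ←
tag:1 @ bit 0 → (0xd4>>0)&0x1 = 0x0
flags signed 4b, MSB=1: 10 - 16 = -6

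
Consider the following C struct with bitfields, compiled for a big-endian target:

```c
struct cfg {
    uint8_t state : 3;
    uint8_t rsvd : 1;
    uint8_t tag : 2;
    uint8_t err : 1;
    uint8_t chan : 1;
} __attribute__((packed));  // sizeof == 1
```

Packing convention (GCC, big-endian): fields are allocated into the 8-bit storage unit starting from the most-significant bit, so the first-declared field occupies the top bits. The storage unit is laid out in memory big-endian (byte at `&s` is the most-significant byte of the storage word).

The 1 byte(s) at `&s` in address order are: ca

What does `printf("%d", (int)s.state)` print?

6

[0]=0xca (big-endian) → word 0xca
state [5+:3] = (word>>5) & 0x7 = 6  ←
rsvd [4+:1] = (word>>4) & 0x1 = 0
tag [2+:2] = (word>>2) & 0x3 = 2
err [1+:1] = (word>>1) & 0x1 = 1
chan [0+:1] = (word>>0) & 0x1 = 0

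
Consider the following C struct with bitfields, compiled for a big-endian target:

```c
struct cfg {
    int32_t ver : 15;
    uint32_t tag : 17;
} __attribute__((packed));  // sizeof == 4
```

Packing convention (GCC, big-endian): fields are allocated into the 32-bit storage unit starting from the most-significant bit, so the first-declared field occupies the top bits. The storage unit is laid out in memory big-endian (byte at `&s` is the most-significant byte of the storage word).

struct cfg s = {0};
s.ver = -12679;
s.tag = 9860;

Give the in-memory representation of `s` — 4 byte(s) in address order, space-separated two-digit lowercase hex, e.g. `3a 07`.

9c f2 26 84

ver:15 = -12679 → 0x4e79 << 17 → word 0x9cf20000
tag:17 = 9860 → 0x2684 << 0 → word 0x9cf22684
word = 0x9cf22684 → big-endian bytes:
  [0]=0x9c  [1]=0xf2  [2]=0x26  [3]=0x84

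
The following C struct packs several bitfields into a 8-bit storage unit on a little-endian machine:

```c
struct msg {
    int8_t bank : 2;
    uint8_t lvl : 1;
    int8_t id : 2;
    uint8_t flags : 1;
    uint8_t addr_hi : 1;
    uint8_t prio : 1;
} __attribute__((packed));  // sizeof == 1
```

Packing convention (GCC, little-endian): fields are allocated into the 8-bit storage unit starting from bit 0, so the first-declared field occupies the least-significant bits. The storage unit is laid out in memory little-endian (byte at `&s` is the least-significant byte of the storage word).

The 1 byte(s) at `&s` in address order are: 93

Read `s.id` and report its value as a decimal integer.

[0]=0x93 (little-endian) → word 0x93
bank:2 @ bit 0 → (0x93>>0)&0x3 = 0x3
lvl:1 @ bit 2 → (0x93>>2)&0x1 = 0x0
id:2 @ bit 3 → (0x93>>3)&0x3 = 0x2  ←
flags:1 @ bit 5 → (0x93>>5)&0x1 = 0x0
addr_hi:1 @ bit 6 → (0x93>>6)&0x1 = 0x0
prio:1 @ bit 7 → (0x93>>7)&0x1 = 0x1
id signed 2b, MSB=1: 2 - 4 = -2

-2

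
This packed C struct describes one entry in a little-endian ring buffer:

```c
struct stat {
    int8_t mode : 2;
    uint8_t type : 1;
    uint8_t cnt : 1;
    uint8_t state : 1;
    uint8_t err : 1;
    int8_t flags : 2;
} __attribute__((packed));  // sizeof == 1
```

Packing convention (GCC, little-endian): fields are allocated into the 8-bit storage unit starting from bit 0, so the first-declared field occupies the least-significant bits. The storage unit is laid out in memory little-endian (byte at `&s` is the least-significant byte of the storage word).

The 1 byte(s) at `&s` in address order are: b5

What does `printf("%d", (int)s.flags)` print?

-2

[0]=0xb5 (little-endian) → word 0xb5
mode:2 @ bit 0 → (0xb5>>0)&0x3 = 0x1
type:1 @ bit 2 → (0xb5>>2)&0x1 = 0x1
cnt:1 @ bit 3 → (0xb5>>3)&0x1 = 0x0
state:1 @ bit 4 → (0xb5>>4)&0x1 = 0x1
err:1 @ bit 5 → (0xb5>>5)&0x1 = 0x1
flags:2 @ bit 6 → (0xb5>>6)&0x3 = 0x2  ←
flags signed 2b, MSB=1: 2 - 4 = -2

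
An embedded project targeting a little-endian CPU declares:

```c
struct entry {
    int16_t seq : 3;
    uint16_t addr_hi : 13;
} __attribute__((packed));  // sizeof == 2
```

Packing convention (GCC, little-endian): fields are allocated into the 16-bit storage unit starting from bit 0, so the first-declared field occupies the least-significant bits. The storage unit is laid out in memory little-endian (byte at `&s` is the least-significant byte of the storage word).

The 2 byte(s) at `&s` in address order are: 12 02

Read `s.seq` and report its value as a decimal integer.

[0]=0x12 [1]=0x02 (little-endian) → word 0x0212
seq [0+:3] = (word>>0) & 0x7 = 2  ←
addr_hi [3+:13] = (word>>3) & 0x1fff = 66
seq signed 3b, MSB=0: value = 2

2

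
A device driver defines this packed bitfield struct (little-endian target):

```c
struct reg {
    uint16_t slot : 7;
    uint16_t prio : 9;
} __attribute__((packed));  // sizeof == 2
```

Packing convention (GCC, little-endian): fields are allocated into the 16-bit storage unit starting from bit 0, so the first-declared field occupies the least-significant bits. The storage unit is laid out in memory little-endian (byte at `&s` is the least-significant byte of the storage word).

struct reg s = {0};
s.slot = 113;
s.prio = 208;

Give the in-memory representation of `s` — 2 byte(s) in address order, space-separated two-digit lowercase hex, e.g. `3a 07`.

slot:7 = 113 → 0x71 << 0 → word 0x0071
prio:9 = 208 → 0xd0 << 7 → word 0x6871
word = 0x6871 → little-endian bytes:
  [0]=0x71  [1]=0x68

71 68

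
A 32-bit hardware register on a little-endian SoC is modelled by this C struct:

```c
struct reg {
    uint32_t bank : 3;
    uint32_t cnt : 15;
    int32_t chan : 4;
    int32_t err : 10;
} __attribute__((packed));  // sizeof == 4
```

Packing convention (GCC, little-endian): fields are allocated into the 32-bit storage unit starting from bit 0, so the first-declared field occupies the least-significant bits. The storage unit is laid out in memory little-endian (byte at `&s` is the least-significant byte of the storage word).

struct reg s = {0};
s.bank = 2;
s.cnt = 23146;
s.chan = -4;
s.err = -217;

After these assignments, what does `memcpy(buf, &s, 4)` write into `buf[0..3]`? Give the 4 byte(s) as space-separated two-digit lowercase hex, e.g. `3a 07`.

52 d3 f2 c9

bank:3 = 2 → 0x2 << 0 → word 0x00000002
cnt:15 = 23146 → 0x5a6a << 3 → word 0x0002d352
chan:4 = -4 → 0xc << 18 → word 0x0032d352
err:10 = -217 → 0x327 << 22 → word 0xc9f2d352
word = 0xc9f2d352 → little-endian bytes:
  [0]=0x52  [1]=0xd3  [2]=0xf2  [3]=0xc9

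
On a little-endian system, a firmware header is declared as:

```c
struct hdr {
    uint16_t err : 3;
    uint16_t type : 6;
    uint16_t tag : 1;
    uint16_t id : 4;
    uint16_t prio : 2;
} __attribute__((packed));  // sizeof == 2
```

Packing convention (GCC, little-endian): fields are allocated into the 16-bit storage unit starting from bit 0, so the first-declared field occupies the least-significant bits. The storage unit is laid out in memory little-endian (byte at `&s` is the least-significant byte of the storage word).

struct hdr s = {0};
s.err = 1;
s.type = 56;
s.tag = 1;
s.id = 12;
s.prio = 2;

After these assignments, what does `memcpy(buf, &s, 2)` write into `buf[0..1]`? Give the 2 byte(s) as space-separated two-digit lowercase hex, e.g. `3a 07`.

err:3 = 1 → 0x1 << 0 → word 0x0001
type:6 = 56 → 0x38 << 3 → word 0x01c1
tag:1 = 1 → 0x1 << 9 → word 0x03c1
id:4 = 12 → 0xc << 10 → word 0x33c1
prio:2 = 2 → 0x2 << 14 → word 0xb3c1
word = 0xb3c1 → little-endian bytes:
  [0]=0xc1  [1]=0xb3

c1 b3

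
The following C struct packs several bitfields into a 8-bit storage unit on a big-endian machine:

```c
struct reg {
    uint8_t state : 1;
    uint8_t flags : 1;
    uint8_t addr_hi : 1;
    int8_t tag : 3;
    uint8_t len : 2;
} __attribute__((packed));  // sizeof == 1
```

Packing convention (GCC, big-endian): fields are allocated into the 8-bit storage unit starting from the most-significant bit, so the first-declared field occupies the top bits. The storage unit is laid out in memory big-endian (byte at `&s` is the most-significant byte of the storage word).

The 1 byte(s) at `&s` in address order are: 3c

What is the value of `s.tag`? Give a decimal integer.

[0]=0x3c (big-endian) → word 0x3c
state:1 @ bit 7 → (0x3c>>7)&0x1 = 0x0
flags:1 @ bit 6 → (0x3c>>6)&0x1 = 0x0
addr_hi:1 @ bit 5 → (0x3c>>5)&0x1 = 0x1
tag:3 @ bit 2 → (0x3c>>2)&0x7 = 0x7  ←
len:2 @ bit 0 → (0x3c>>0)&0x3 = 0x0
tag signed 3b, MSB=1: 7 - 8 = -1

-1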